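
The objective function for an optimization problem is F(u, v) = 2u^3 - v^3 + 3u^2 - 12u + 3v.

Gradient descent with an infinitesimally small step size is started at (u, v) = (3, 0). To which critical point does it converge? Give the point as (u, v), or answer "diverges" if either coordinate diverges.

(1, -1)

F is separable, so gradient descent decouples: u follows -∂F/∂u, v follows -∂F/∂v.
∂F/∂u = 6(u - 1)(u + 2); at u=3 this is 60, so u decreases.
∂F/∂v = -3(v - 1)(v + 1); at v=0 this is 3, so v decreases.
u converges to its nearest critical value 1 (a local min of the u-part); v converges to -1. The iterate converges to (1, -1).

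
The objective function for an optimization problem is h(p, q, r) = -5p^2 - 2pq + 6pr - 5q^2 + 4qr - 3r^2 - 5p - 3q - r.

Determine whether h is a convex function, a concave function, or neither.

h is quadratic, so its Hessian is the constant matrix H = [[-10, -2, 6], [-2, -10, 4], [6, 4, -6]].
Leading principal minors: -10, 96, -152.
Signs alternate −, +, − ⇒ H ≺ 0 ⇒ concave.

concave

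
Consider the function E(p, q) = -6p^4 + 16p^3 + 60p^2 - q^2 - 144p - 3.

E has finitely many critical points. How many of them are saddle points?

E separates as a function of p plus a function of q, so ∇E=0 decouples.
∂E/∂p = -24(p - 3)(p - 1)(p + 2) = 0 at p ∈ {-2, 1, 3}; ∂E/∂q = -2q = 0 at q ∈ {0}.
The Hessian is diagonal: diag(E_pp, E_qq). Second derivatives: E_pp(-2)=-360, E_pp(1)=144, E_pp(3)=-240; E_qq(0)=-2.
Saddle points occur where the two diagonal entries have opposite signs: (1, 0). Count: 1.

1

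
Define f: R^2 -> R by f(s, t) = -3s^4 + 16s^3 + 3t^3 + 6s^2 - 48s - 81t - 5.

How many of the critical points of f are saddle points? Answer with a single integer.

f separates as a function of s plus a function of t, so ∇f=0 decouples.
∂f/∂s = -12(s - 4)(s - 1)(s + 1) = 0 at s ∈ {-1, 1, 4}; ∂f/∂t = 9(t - 3)(t + 3) = 0 at t ∈ {-3, 3}.
The Hessian is diagonal: diag(f_ss, f_tt). Second derivatives: f_ss(-1)=-120, f_ss(1)=72, f_ss(4)=-180; f_tt(-3)=-54, f_tt(3)=54.
Saddle points occur where the two diagonal entries have opposite signs: (-1, 3), (1, -3), (4, 3). Count: 3.

3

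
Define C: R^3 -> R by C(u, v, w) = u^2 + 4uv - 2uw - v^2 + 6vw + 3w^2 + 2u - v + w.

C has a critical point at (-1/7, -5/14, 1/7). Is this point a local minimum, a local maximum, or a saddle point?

saddle point

The Hessian is constant: H = [[2, 4, -2], [4, -2, 6], [-2, 6, 6]].
Leading principal minors: Δ₁ = 2, Δ₂ = -20, Δ₃ = -280.
The minors fit neither the all-positive nor the alternating-sign pattern, so H is indefinite: a saddle point.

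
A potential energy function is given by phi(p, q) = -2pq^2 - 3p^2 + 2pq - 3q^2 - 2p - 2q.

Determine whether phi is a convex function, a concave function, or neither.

neither

The term -2pq^2 is cubic, so the Hessian is not constant.
∂²phi/∂q² = -4p - 6, which takes both signs as p varies (negative for sufficiently large p). A diagonal entry of the Hessian changing sign means the Hessian is neither positive- nor negative-semidefinite on all of R^2.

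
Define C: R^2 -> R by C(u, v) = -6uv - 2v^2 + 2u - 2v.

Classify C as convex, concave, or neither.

neither

C is quadratic, so its Hessian is the constant matrix H = [[0, -6], [-6, -4]].
det(H) = -36, tr(H) = -4.
det(H) < 0, so H is indefinite: neither convex nor concave.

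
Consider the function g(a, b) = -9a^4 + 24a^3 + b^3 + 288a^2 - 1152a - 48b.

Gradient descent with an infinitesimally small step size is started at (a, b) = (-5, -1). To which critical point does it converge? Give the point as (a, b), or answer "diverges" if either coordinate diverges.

diverges

g is separable, so gradient descent decouples: a follows -∂g/∂a, b follows -∂g/∂b.
∂g/∂a = -36(a - 4)(a - 2)(a + 4); at a=-5 this is 2268, so a decreases.
∂g/∂b = 3(b - 4)(b + 4); at b=-1 this is -45, so b increases.
The a-coordinate has no critical point in that direction and runs off to infinity.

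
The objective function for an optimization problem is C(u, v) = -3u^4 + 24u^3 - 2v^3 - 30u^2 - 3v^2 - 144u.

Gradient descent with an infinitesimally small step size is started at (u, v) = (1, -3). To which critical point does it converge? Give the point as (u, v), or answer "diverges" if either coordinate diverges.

C is separable, so gradient descent decouples: u follows -∂C/∂u, v follows -∂C/∂v.
∂C/∂u = -12(u - 4)(u - 3)(u + 1); at u=1 this is -144, so u increases.
∂C/∂v = -6v(v + 1); at v=-3 this is -36, so v increases.
u converges to its nearest critical value 3 (a local min of the u-part); v converges to -1. The iterate converges to (3, -1).

(3, -1)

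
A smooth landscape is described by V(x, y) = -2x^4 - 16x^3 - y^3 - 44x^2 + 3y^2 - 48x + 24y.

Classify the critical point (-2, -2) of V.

local minimum

The mixed partial ∂²V/∂x∂y is 0, so the Hessian at any point is diag(V_xx, V_yy) = diag(-8(3x^2 + 12x + 11), 6(-y + 1)).
At (-2, -2): H = diag(8, 18).
Both eigenvalues are positive, so H is positive definite: a local minimum.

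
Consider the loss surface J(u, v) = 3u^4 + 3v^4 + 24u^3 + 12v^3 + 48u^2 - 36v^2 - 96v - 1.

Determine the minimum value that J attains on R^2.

-193

J(u,v) separates as P(u) + Q(v) − 1, so its minimum is min P + min Q − 1.
P'(u) = 12u(u + 2)(u + 4) vanishes at u ∈ {-4, -2, 0}; Q'(v) = 12(v - 2)(v + 1)(v + 4) vanishes at v ∈ {-4, -1, 2}.
Local minima of P (where P''>0): P(-4)=0, P(0)=0. Local minima of Q: Q(-4)=-192, Q(2)=-192.
So the global minimum of J is P(-4) + Q(-4) − 1 = 0 − 192 − 1 = -193, attained at (-4, -4).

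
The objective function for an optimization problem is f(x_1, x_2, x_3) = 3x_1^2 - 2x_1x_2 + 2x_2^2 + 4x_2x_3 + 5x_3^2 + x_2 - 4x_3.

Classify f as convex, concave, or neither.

convex

f is quadratic, so its Hessian is the constant matrix H = [[6, -2, 0], [-2, 4, 4], [0, 4, 10]].
Leading principal minors: 6, 20, 104.
All positive ⇒ H ≻ 0 ⇒ convex.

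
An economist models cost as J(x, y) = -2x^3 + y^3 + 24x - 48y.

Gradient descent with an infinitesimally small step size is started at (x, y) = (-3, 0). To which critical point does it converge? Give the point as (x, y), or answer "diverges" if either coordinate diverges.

J is separable, so gradient descent decouples: x follows -∂J/∂x, y follows -∂J/∂y.
∂J/∂x = -6(x - 2)(x + 2); at x=-3 this is -30, so x increases.
∂J/∂y = 3(y - 4)(y + 4); at y=0 this is -48, so y increases.
x converges to its nearest critical value -2 (a local min of the x-part); y converges to 4. The iterate converges to (-2, 4).

(-2, 4)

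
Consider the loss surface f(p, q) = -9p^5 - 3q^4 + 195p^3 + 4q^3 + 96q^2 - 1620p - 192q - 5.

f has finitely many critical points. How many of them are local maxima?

4

f separates as a function of p plus a function of q, so ∇f=0 decouples.
∂f/∂p = -45(p - 3)(p - 2)(p + 2)(p + 3) = 0 at p ∈ {-3, -2, 2, 3}; ∂f/∂q = -12(q - 4)(q - 1)(q + 4) = 0 at q ∈ {-4, 1, 4}.
The Hessian is diagonal: diag(f_pp, f_qq). Second derivatives: f_pp(-3)=1350, f_pp(-2)=-900, f_pp(2)=900, f_pp(3)=-1350; f_qq(-4)=-480, f_qq(1)=180, f_qq(4)=-288.
Local maxima occur where both diagonal entries negative: (-2, -4), (-2, 4), (3, -4), (3, 4). Count: 4.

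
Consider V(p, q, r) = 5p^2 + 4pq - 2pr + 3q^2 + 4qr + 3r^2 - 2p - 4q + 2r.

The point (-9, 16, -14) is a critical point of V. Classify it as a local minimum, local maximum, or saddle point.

The Hessian is constant: H = [[10, 4, -2], [4, 6, 4], [-2, 4, 6]].
Leading principal minors: Δ₁ = 10, Δ₂ = 44, Δ₃ = 16.
All leading minors are positive, so H is positive definite: a local minimum.

local minimum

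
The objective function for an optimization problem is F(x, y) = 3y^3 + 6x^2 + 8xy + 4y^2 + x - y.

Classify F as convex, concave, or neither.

The term 3y^3 is cubic, so the Hessian is not constant.
∂²F/∂y² = 18y + 8, which takes both signs as y varies (negative for sufficiently negative y). A diagonal entry of the Hessian changing sign means the Hessian is neither positive- nor negative-semidefinite on all of R^2.

neither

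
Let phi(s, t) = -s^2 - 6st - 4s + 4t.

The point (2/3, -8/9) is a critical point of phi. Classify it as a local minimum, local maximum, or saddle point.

The Hessian of phi is constant: H = [[-2, -6], [-6, 0]].
det(H) = (-2)·0 − (-6)² = -36.
Since det(H) < 0, H is indefinite and the critical point is a saddle point.

saddle point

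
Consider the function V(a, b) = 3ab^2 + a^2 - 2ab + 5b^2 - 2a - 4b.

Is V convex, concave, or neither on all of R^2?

The term 3ab^2 is cubic, so the Hessian is not constant.
∂²V/∂b² = 6a + 10, which takes both signs as a varies (negative for sufficiently negative a). A diagonal entry of the Hessian changing sign means the Hessian is neither positive- nor negative-semidefinite on all of R^2.

neither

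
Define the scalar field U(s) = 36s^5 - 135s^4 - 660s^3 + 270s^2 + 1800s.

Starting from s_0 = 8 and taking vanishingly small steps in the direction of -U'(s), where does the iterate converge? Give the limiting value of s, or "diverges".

5

U'(s) = 180(s - 5)(s - 1)(s + 1)(s + 2), so U'(8) = 340200.
Gradient descent moves in the -U' direction, i.e. s is decreasing.
The nearest critical point in that direction is s = 5, where U'' = 30240 > 0 (a local minimum). The iterate converges there.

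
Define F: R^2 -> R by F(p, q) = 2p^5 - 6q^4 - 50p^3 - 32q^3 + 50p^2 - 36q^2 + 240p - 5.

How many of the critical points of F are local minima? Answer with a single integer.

F separates as a function of p plus a function of q, so ∇F=0 decouples.
∂F/∂p = 10(p - 3)(p - 2)(p + 1)(p + 4) = 0 at p ∈ {-4, -1, 2, 3}; ∂F/∂q = -24q(q + 1)(q + 3) = 0 at q ∈ {-3, -1, 0}.
The Hessian is diagonal: diag(F_pp, F_qq). Second derivatives: F_pp(-4)=-1260, F_pp(-1)=360, F_pp(2)=-180, F_pp(3)=280; F_qq(-3)=-144, F_qq(-1)=48, F_qq(0)=-72.
Local minima occur where both diagonal entries positive: (-1, -1), (3, -1). Count: 2.

2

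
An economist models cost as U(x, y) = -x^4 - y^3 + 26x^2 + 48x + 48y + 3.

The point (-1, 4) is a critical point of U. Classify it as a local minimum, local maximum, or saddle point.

The mixed partial ∂²U/∂x∂y is 0, so the Hessian at any point is diag(U_xx, U_yy) = diag(4(-3x^2 + 13), -6y).
At (-1, 4): H = diag(40, -24).
The eigenvalues have opposite signs, so H is indefinite: a saddle point.

saddle point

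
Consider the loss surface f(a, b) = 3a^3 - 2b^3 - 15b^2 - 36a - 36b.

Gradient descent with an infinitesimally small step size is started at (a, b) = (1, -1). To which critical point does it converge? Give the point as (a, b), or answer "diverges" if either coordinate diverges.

f is separable, so gradient descent decouples: a follows -∂f/∂a, b follows -∂f/∂b.
∂f/∂a = 9(a - 2)(a + 2); at a=1 this is -27, so a increases.
∂f/∂b = -6(b + 2)(b + 3); at b=-1 this is -12, so b increases.
The b-coordinate has no critical point in that direction and runs off to infinity.

diverges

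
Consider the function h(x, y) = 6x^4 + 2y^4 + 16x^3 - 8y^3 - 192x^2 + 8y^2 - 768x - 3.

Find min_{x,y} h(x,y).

h(x,y) separates as P(x) + Q(y) − 3, so its minimum is min P + min Q − 3.
P'(x) = 24(x - 4)(x + 2)(x + 4) vanishes at x ∈ {-4, -2, 4}; Q'(y) = 8y(y - 2)(y - 1) vanishes at y ∈ {0, 1, 2}.
Local minima of P (where P''>0): P(-4)=512, P(4)=-3584. Local minima of Q: Q(0)=0, Q(2)=0.
So the global minimum of h is P(4) + Q(0) − 3 = -3584 + 0 − 3 = -3587, attained at (4, 0).

-3587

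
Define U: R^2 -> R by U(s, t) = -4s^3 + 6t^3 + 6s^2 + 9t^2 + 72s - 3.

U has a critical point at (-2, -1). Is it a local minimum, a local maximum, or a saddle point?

saddle point

The mixed partial ∂²U/∂s∂t is 0, so the Hessian at any point is diag(U_ss, U_tt) = diag(12(-2s + 1), 18(2t + 1)).
At (-2, -1): H = diag(60, -18).
The eigenvalues have opposite signs, so H is indefinite: a saddle point.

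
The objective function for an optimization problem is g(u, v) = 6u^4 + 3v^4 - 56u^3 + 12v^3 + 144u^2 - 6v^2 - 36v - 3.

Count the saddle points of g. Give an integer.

g separates as a function of u plus a function of v, so ∇g=0 decouples.
∂g/∂u = 24u(u - 4)(u - 3) = 0 at u ∈ {0, 3, 4}; ∂g/∂v = 12(v - 1)(v + 1)(v + 3) = 0 at v ∈ {-3, -1, 1}.
The Hessian is diagonal: diag(g_uu, g_vv). Second derivatives: g_uu(0)=288, g_uu(3)=-72, g_uu(4)=96; g_vv(-3)=96, g_vv(-1)=-48, g_vv(1)=96.
Saddle points occur where the two diagonal entries have opposite signs: (0, -1), (3, -3), (3, 1), (4, -1). Count: 4.

4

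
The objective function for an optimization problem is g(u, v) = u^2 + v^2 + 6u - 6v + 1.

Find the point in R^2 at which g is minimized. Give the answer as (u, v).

(-3, 3)

g(u,v) separates as P(u) + Q(v) + 1, so its minimum is min P + min Q + 1.
P'(u) = 2u + 6 vanishes at u ∈ {-3}; Q'(v) = 2v - 6 vanishes at v ∈ {3}.
Local minima of P (where P''>0): P(-3)=-9. Local minima of Q: Q(3)=-9.
So the global minimum of g is P(-3) + Q(3) + 1 = -9 − 9 + 1 = -17, attained at (-3, 3).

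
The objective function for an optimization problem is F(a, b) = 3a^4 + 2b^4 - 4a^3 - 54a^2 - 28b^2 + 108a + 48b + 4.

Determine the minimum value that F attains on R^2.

F(a,b) separates as P(a) + Q(b) + 4, so its minimum is min P + min Q + 4.
P'(a) = 12(a - 3)(a - 1)(a + 3) vanishes at a ∈ {-3, 1, 3}; Q'(b) = 8(b - 2)(b - 1)(b + 3) vanishes at b ∈ {-3, 1, 2}.
Local minima of P (where P''>0): P(-3)=-459, P(3)=-27. Local minima of Q: Q(-3)=-234, Q(2)=16.
So the global minimum of F is P(-3) + Q(-3) + 4 = -459 − 234 + 4 = -689, attained at (-3, -3).

-689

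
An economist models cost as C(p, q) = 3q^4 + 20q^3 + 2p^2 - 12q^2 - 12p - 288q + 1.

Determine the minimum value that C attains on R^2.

C(p,q) separates as A(p) + B(q) + 1, so its minimum is min A + min B + 1.
A'(p) = 4p - 12 vanishes at p ∈ {3}; B'(q) = 12(q - 2)(q + 3)(q + 4) vanishes at q ∈ {-4, -3, 2}.
Local minima of A (where A''>0): A(3)=-18. Local minima of B: B(-4)=448, B(2)=-416.
So the global minimum of C is A(3) + B(2) + 1 = -18 − 416 + 1 = -433, attained at (3, 2).

-433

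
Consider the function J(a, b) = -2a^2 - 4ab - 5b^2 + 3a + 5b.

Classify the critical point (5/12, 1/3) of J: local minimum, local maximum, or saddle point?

The Hessian of J is constant: H = [[-4, -4], [-4, -10]].
det(H) = (-4)·(-10) − (-4)² = 24.
det(H) > 0 and tr(H) = -14 < 0, so H is negative definite and the point is a local maximum.

local maximum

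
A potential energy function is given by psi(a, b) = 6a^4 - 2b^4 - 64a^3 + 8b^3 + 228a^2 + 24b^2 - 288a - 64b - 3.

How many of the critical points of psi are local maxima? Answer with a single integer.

psi separates as a function of a plus a function of b, so ∇psi=0 decouples.
∂psi/∂a = 24(a - 4)(a - 3)(a - 1) = 0 at a ∈ {1, 3, 4}; ∂psi/∂b = -8(b - 4)(b - 1)(b + 2) = 0 at b ∈ {-2, 1, 4}.
The Hessian is diagonal: diag(psi_aa, psi_bb). Second derivatives: psi_aa(1)=144, psi_aa(3)=-48, psi_aa(4)=72; psi_bb(-2)=-144, psi_bb(1)=72, psi_bb(4)=-144.
Local maxima occur where both diagonal entries negative: (3, -2), (3, 4). Count: 2.

2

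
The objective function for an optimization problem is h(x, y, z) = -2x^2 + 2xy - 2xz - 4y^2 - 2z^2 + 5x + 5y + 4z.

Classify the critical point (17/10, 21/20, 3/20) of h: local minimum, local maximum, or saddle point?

local maximum

The Hessian is constant: H = [[-4, 2, -2], [2, -8, 0], [-2, 0, -4]].
Leading principal minors: Δ₁ = -4, Δ₂ = 28, Δ₃ = -80.
The minors alternate sign starting negative (−, +, −), so H is negative definite: a local maximum.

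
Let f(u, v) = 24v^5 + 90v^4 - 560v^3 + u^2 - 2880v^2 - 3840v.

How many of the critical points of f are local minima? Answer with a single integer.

f separates as a function of u plus a function of v, so ∇f=0 decouples.
∂f/∂u = 2u = 0 at u ∈ {0}; ∂f/∂v = 120(v - 4)(v + 1)(v + 2)(v + 4) = 0 at v ∈ {-4, -2, -1, 4}.
The Hessian is diagonal: diag(f_uu, f_vv). Second derivatives: f_uu(0)=2; f_vv(-4)=-5760, f_vv(-2)=1440, f_vv(-1)=-1800, f_vv(4)=28800.
Local minima occur where both diagonal entries positive: (0, -2), (0, 4). Count: 2.

2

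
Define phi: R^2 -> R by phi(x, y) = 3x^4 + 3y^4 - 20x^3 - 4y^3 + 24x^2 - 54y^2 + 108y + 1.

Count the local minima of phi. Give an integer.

phi separates as a function of x plus a function of y, so ∇phi=0 decouples.
∂phi/∂x = 12x(x - 4)(x - 1) = 0 at x ∈ {0, 1, 4}; ∂phi/∂y = 12(y - 3)(y - 1)(y + 3) = 0 at y ∈ {-3, 1, 3}.
The Hessian is diagonal: diag(phi_xx, phi_yy). Second derivatives: phi_xx(0)=48, phi_xx(1)=-36, phi_xx(4)=144; phi_yy(-3)=288, phi_yy(1)=-96, phi_yy(3)=144.
Local minima occur where both diagonal entries positive: (0, -3), (0, 3), (4, -3), (4, 3). Count: 4.

4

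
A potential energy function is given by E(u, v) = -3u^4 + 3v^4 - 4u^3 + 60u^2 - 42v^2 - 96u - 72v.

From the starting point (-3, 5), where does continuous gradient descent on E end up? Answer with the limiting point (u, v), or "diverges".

(1, 3)

E is separable, so gradient descent decouples: u follows -∂E/∂u, v follows -∂E/∂v.
∂E/∂u = -12(u - 2)(u - 1)(u + 4); at u=-3 this is -240, so u increases.
∂E/∂v = 12(v - 3)(v + 1)(v + 2); at v=5 this is 1008, so v decreases.
u converges to its nearest critical value 1 (a local min of the u-part); v converges to 3. The iterate converges to (1, 3).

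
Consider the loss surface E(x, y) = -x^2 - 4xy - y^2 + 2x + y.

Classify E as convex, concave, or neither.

E is quadratic, so its Hessian is the constant matrix H = [[-2, -4], [-4, -2]].
det(H) = -12, tr(H) = -4.
det(H) < 0, so H is indefinite: neither convex nor concave.

neither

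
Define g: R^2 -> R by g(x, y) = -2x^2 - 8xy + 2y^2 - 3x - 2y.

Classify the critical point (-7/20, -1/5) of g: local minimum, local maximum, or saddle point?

saddle point

The Hessian of g is constant: H = [[-4, -8], [-8, 4]].
det(H) = (-4)·4 − (-8)² = -80.
Since det(H) < 0, H is indefinite and the critical point is a saddle point.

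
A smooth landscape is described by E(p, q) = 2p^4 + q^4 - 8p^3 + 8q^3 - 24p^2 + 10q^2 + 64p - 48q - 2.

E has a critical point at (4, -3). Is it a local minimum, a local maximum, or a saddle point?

saddle point

The mixed partial ∂²E/∂p∂q is 0, so the Hessian at any point is diag(E_pp, E_qq) = diag(24(p^2 - 2p - 2), 4(3q^2 + 12q + 5)).
At (4, -3): H = diag(144, -16).
The eigenvalues have opposite signs, so H is indefinite: a saddle point.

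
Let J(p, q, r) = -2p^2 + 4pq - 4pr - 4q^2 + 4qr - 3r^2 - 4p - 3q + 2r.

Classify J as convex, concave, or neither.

concave

J is quadratic, so its Hessian is the constant matrix H = [[-4, 4, -4], [4, -8, 4], [-4, 4, -6]].
Leading principal minors: -4, 16, -32.
Signs alternate −, +, − ⇒ H ≺ 0 ⇒ concave.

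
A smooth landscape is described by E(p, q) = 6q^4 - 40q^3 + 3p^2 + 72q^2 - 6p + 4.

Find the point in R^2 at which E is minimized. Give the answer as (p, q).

(1, 0)

E(p,q) separates as A(p) + B(q) + 4, so its minimum is min A + min B + 4.
A'(p) = 6p - 6 vanishes at p ∈ {1}; B'(q) = 24q(q - 3)(q - 2) vanishes at q ∈ {0, 2, 3}.
Local minima of A (where A''>0): A(1)=-3. Local minima of B: B(0)=0, B(3)=54.
So the global minimum of E is A(1) + B(0) + 4 = -3 + 0 + 4 = 1, attained at (1, 0).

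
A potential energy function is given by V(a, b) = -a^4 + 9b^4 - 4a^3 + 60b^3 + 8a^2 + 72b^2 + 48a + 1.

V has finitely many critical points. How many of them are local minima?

V separates as a function of a plus a function of b, so ∇V=0 decouples.
∂V/∂a = -4(a - 2)(a + 2)(a + 3) = 0 at a ∈ {-3, -2, 2}; ∂V/∂b = 36b(b + 1)(b + 4) = 0 at b ∈ {-4, -1, 0}.
The Hessian is diagonal: diag(V_aa, V_bb). Second derivatives: V_aa(-3)=-20, V_aa(-2)=16, V_aa(2)=-80; V_bb(-4)=432, V_bb(-1)=-108, V_bb(0)=144.
Local minima occur where both diagonal entries positive: (-2, -4), (-2, 0). Count: 2.

2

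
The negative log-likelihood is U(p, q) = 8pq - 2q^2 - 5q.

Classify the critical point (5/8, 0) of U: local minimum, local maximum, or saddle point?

saddle point

The Hessian of U is constant: H = [[0, 8], [8, -4]].
det(H) = 0·(-4) − 8² = -64.
Since det(H) < 0, H is indefinite and the critical point is a saddle point.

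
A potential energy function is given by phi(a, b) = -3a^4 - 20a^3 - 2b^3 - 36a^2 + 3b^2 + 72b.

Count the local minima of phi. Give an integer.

1

phi separates as a function of a plus a function of b, so ∇phi=0 decouples.
∂phi/∂a = -12a(a + 2)(a + 3) = 0 at a ∈ {-3, -2, 0}; ∂phi/∂b = -6(b - 4)(b + 3) = 0 at b ∈ {-3, 4}.
The Hessian is diagonal: diag(phi_aa, phi_bb). Second derivatives: phi_aa(-3)=-36, phi_aa(-2)=24, phi_aa(0)=-72; phi_bb(-3)=42, phi_bb(4)=-42.
Local minima occur where both diagonal entries positive: (-2, -3). Count: 1.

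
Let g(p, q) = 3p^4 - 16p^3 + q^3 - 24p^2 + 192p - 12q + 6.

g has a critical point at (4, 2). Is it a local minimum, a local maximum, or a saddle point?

local minimum

The mixed partial ∂²g/∂p∂q is 0, so the Hessian at any point is diag(g_pp, g_qq) = diag(12(3p^2 - 8p - 4), 6q).
At (4, 2): H = diag(144, 12).
Both eigenvalues are positive, so H is positive definite: a local minimum.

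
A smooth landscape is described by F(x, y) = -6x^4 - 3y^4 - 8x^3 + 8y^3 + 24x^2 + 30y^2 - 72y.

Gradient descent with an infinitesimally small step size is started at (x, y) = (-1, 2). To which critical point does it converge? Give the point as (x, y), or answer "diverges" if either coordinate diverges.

(0, 1)

F is separable, so gradient descent decouples: x follows -∂F/∂x, y follows -∂F/∂y.
∂F/∂x = -24x(x - 1)(x + 2); at x=-1 this is -48, so x increases.
∂F/∂y = -12(y - 3)(y - 1)(y + 2); at y=2 this is 48, so y decreases.
x converges to its nearest critical value 0 (a local min of the x-part); y converges to 1. The iterate converges to (0, 1).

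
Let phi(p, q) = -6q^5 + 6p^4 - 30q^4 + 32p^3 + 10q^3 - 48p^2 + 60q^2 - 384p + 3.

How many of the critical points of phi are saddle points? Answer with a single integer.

6

phi separates as a function of p plus a function of q, so ∇phi=0 decouples.
∂phi/∂p = 24(p - 2)(p + 2)(p + 4) = 0 at p ∈ {-4, -2, 2}; ∂phi/∂q = -30q(q - 1)(q + 1)(q + 4) = 0 at q ∈ {-4, -1, 0, 1}.
The Hessian is diagonal: diag(phi_pp, phi_qq). Second derivatives: phi_pp(-4)=288, phi_pp(-2)=-192, phi_pp(2)=576; phi_qq(-4)=1800, phi_qq(-1)=-180, phi_qq(0)=120, phi_qq(1)=-300.
Saddle points occur where the two diagonal entries have opposite signs: (-4, -1), (-4, 1), (-2, -4), (-2, 0), (2, -1), (2, 1). Count: 6.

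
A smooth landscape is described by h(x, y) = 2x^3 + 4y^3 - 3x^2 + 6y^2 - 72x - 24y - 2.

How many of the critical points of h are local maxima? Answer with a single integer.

1

h separates as a function of x plus a function of y, so ∇h=0 decouples.
∂h/∂x = 6(x - 4)(x + 3) = 0 at x ∈ {-3, 4}; ∂h/∂y = 12(y - 1)(y + 2) = 0 at y ∈ {-2, 1}.
The Hessian is diagonal: diag(h_xx, h_yy). Second derivatives: h_xx(-3)=-42, h_xx(4)=42; h_yy(-2)=-36, h_yy(1)=36.
Local maxima occur where both diagonal entries negative: (-3, -2). Count: 1.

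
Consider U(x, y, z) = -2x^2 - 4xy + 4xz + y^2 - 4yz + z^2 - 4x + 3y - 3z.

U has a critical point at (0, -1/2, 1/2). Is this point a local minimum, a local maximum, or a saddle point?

saddle point

The Hessian is constant: H = [[-4, -4, 4], [-4, 2, -4], [4, -4, 2]].
Leading principal minors: Δ₁ = -4, Δ₂ = -24, Δ₃ = 112.
The minors fit neither the all-positive nor the alternating-sign pattern, so H is indefinite: a saddle point.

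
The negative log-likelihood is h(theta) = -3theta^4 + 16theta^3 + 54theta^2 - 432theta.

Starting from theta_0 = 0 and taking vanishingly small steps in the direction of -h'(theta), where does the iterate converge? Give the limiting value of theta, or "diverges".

h'(theta) = -12(theta - 4)(theta - 3)(theta + 3), so h'(0) = -432.
Gradient descent moves in the -h' direction, i.e. theta is increasing.
The nearest critical point in that direction is theta = 3, where h'' = 72 > 0 (a local minimum). The iterate converges there.

3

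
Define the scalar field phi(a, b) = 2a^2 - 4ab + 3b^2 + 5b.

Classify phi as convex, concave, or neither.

phi is quadratic, so its Hessian is the constant matrix H = [[4, -4], [-4, 6]].
det(H) = 8, tr(H) = 10.
det(H) > 0 and tr(H) > 0, so H is positive definite everywhere: convex.

convex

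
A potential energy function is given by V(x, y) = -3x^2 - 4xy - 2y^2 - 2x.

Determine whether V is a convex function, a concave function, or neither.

V is quadratic, so its Hessian is the constant matrix H = [[-6, -4], [-4, -4]].
det(H) = 8, tr(H) = -10.
det(H) > 0 and tr(H) < 0, so H is negative definite everywhere: concave.

concave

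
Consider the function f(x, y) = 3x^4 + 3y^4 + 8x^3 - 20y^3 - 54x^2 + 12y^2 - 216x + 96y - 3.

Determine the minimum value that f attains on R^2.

f(x,y) separates as P(x) + Q(y) − 3, so its minimum is min P + min Q − 3.
P'(x) = 12(x - 3)(x + 2)(x + 3) vanishes at x ∈ {-3, -2, 3}; Q'(y) = 12(y - 4)(y - 2)(y + 1) vanishes at y ∈ {-1, 2, 4}.
Local minima of P (where P''>0): P(-3)=189, P(3)=-675. Local minima of Q: Q(-1)=-61, Q(4)=64.
So the global minimum of f is P(3) + Q(-1) − 3 = -675 − 61 − 3 = -739, attained at (3, -1).

-739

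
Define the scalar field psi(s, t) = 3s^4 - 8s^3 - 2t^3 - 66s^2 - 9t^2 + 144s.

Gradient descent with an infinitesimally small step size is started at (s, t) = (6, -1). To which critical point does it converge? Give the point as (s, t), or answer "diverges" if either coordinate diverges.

psi is separable, so gradient descent decouples: s follows -∂psi/∂s, t follows -∂psi/∂t.
∂psi/∂s = 12(s - 4)(s - 1)(s + 3); at s=6 this is 1080, so s decreases.
∂psi/∂t = -6t(t + 3); at t=-1 this is 12, so t decreases.
s converges to its nearest critical value 4 (a local min of the s-part); t converges to -3. The iterate converges to (4, -3).

(4, -3)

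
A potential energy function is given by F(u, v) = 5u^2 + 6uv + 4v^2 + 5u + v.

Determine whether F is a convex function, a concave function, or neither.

F is quadratic, so its Hessian is the constant matrix H = [[10, 6], [6, 8]].
det(H) = 44, tr(H) = 18.
det(H) > 0 and tr(H) > 0, so H is positive definite everywhere: convex.

convex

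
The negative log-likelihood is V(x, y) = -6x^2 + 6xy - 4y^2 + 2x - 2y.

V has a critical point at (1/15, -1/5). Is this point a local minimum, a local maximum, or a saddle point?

The Hessian of V is constant: H = [[-12, 6], [6, -8]].
det(H) = (-12)·(-8) − 6² = 60.
det(H) > 0 and tr(H) = -20 < 0, so H is negative definite and the point is a local maximum.

local maximum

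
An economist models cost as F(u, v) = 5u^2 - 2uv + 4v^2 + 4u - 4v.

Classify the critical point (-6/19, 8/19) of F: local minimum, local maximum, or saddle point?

local minimum

The Hessian of F is constant: H = [[10, -2], [-2, 8]].
det(H) = 10·8 − (-2)² = 76.
det(H) > 0 and tr(H) = 18 > 0, so H is positive definite and the point is a local minimum.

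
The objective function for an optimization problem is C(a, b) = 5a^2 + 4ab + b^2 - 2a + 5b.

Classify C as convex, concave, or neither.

convex

C is quadratic, so its Hessian is the constant matrix H = [[10, 4], [4, 2]].
det(H) = 4, tr(H) = 12.
det(H) > 0 and tr(H) > 0, so H is positive definite everywhere: convex.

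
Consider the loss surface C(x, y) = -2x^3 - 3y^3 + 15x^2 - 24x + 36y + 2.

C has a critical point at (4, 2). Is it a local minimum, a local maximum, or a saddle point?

local maximum

The mixed partial ∂²C/∂x∂y is 0, so the Hessian at any point is diag(C_xx, C_yy) = diag(6(-2x + 5), -18y).
At (4, 2): H = diag(-18, -36).
Both eigenvalues are negative, so H is negative definite: a local maximum.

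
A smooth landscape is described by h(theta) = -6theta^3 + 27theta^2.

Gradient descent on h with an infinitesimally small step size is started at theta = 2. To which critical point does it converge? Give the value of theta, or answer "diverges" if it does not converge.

0

h'(theta) = -18theta(theta - 3), so h'(2) = 36.
Gradient descent moves in the -h' direction, i.e. theta is decreasing.
The nearest critical point in that direction is theta = 0, where h'' = 54 > 0 (a local minimum). The iterate converges there.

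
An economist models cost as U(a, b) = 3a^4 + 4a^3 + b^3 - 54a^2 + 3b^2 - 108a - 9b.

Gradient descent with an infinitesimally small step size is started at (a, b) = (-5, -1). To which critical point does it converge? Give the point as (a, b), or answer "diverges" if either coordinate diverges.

(-3, 1)

U is separable, so gradient descent decouples: a follows -∂U/∂a, b follows -∂U/∂b.
∂U/∂a = 12(a - 3)(a + 1)(a + 3); at a=-5 this is -768, so a increases.
∂U/∂b = 3(b - 1)(b + 3); at b=-1 this is -12, so b increases.
a converges to its nearest critical value -3 (a local min of the a-part); b converges to 1. The iterate converges to (-3, 1).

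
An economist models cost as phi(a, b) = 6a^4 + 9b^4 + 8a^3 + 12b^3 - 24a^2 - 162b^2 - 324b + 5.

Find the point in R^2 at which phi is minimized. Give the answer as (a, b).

phi(a,b) separates as P(a) + Q(b) + 5, so its minimum is min P + min Q + 5.
P'(a) = 24a(a - 1)(a + 2) vanishes at a ∈ {-2, 0, 1}; Q'(b) = 36(b - 3)(b + 1)(b + 3) vanishes at b ∈ {-3, -1, 3}.
Local minima of P (where P''>0): P(-2)=-64, P(1)=-10. Local minima of Q: Q(-3)=-81, Q(3)=-1377.
So the global minimum of phi is P(-2) + Q(3) + 5 = -64 − 1377 + 5 = -1436, attained at (-2, 3).

(-2, 3)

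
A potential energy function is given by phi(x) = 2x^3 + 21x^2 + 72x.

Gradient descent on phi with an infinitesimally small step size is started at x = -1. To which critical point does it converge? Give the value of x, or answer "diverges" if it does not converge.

phi'(x) = 6(x + 3)(x + 4), so phi'(-1) = 36.
Gradient descent moves in the -phi' direction, i.e. x is decreasing.
The nearest critical point in that direction is x = -3, where phi'' = 6 > 0 (a local minimum). The iterate converges there.

-3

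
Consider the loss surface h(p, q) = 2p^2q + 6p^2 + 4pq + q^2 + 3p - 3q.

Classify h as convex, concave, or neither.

neither

The term 2p^2q is cubic, so the Hessian is not constant.
∂²h/∂p² = 4q + 12, which takes both signs as q varies (negative for sufficiently negative q). A diagonal entry of the Hessian changing sign means the Hessian is neither positive- nor negative-semidefinite on all of R^2.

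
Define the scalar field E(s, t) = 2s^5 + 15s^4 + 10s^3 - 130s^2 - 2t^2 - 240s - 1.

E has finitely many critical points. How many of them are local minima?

0

E separates as a function of s plus a function of t, so ∇E=0 decouples.
∂E/∂s = 10(s - 2)(s + 1)(s + 3)(s + 4) = 0 at s ∈ {-4, -3, -1, 2}; ∂E/∂t = -4t = 0 at t ∈ {0}.
The Hessian is diagonal: diag(E_ss, E_tt). Second derivatives: E_ss(-4)=-180, E_ss(-3)=100, E_ss(-1)=-180, E_ss(2)=900; E_tt(0)=-4.
Local minima occur where both diagonal entries positive: none. Count: 0.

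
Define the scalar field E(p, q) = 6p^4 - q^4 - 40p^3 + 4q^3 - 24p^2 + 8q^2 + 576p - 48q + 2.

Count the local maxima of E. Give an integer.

2

E separates as a function of p plus a function of q, so ∇E=0 decouples.
∂E/∂p = 24(p - 4)(p - 3)(p + 2) = 0 at p ∈ {-2, 3, 4}; ∂E/∂q = -4(q - 3)(q - 2)(q + 2) = 0 at q ∈ {-2, 2, 3}.
The Hessian is diagonal: diag(E_pp, E_qq). Second derivatives: E_pp(-2)=720, E_pp(3)=-120, E_pp(4)=144; E_qq(-2)=-80, E_qq(2)=16, E_qq(3)=-20.
Local maxima occur where both diagonal entries negative: (3, -2), (3, 3). Count: 2.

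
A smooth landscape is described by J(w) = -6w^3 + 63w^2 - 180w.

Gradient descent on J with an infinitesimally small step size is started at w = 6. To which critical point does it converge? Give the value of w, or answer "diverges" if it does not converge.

diverges

J'(w) = -18(w - 5)(w - 2), so J'(6) = -72.
Gradient descent moves in the -J' direction, i.e. w is increasing.
There is no critical point above w=6, and J' keeps the same sign, so the iterate runs off to +∞.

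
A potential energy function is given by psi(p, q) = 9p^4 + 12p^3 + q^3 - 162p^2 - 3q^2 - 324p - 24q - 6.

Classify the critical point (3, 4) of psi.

The mixed partial ∂²psi/∂p∂q is 0, so the Hessian at any point is diag(psi_pp, psi_qq) = diag(36(3p^2 + 2p - 9), 6(q - 1)).
At (3, 4): H = diag(864, 18).
Both eigenvalues are positive, so H is positive definite: a local minimum.

local minimum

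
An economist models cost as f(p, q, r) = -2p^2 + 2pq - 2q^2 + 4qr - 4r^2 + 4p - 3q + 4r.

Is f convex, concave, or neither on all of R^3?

f is quadratic, so its Hessian is the constant matrix H = [[-4, 2, 0], [2, -4, 4], [0, 4, -8]].
Leading principal minors: -4, 12, -32.
Signs alternate −, +, − ⇒ H ≺ 0 ⇒ concave.

concave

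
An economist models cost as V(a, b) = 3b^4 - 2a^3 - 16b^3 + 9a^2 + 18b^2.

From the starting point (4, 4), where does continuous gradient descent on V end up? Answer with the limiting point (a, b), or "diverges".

V is separable, so gradient descent decouples: a follows -∂V/∂a, b follows -∂V/∂b.
∂V/∂a = -6a(a - 3); at a=4 this is -24, so a increases.
∂V/∂b = 12b(b - 3)(b - 1); at b=4 this is 144, so b decreases.
The a-coordinate has no critical point in that direction and runs off to infinity.

diverges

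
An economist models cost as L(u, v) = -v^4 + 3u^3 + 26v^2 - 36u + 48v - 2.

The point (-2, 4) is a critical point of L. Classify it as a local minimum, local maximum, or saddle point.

The mixed partial ∂²L/∂u∂v is 0, so the Hessian at any point is diag(L_uu, L_vv) = diag(18u, 4(-3v^2 + 13)).
At (-2, 4): H = diag(-36, -140).
Both eigenvalues are negative, so H is negative definite: a local maximum.

local maximum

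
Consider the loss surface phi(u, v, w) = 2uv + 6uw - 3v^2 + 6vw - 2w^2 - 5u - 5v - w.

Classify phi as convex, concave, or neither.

phi is quadratic, so its Hessian is the constant matrix H = [[0, 2, 6], [2, -6, 6], [6, 6, -4]].
Leading principal minors: 0, -4, 376.
Neither pattern holds ⇒ H is indefinite ⇒ neither convex nor concave.

neither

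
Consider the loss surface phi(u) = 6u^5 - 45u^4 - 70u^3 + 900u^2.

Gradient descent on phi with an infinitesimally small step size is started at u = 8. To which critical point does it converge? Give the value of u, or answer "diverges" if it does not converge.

phi'(u) = 30u(u - 5)(u - 4)(u + 3), so phi'(8) = 31680.
Gradient descent moves in the -phi' direction, i.e. u is decreasing.
The nearest critical point in that direction is u = 5, where phi'' = 1200 > 0 (a local minimum). The iterate converges there.

5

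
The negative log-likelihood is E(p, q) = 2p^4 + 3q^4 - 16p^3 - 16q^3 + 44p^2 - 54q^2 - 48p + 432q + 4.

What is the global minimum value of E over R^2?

-1121

E(p,q) separates as A(p) + B(q) + 4, so its minimum is min A + min B + 4.
A'(p) = 8(p - 3)(p - 2)(p - 1) vanishes at p ∈ {1, 2, 3}; B'(q) = 12(q - 4)(q - 3)(q + 3) vanishes at q ∈ {-3, 3, 4}.
Local minima of A (where A''>0): A(1)=-18, A(3)=-18. Local minima of B: B(-3)=-1107, B(4)=608.
So the global minimum of E is A(1) + B(-3) + 4 = -18 − 1107 + 4 = -1121, attained at (1, -3).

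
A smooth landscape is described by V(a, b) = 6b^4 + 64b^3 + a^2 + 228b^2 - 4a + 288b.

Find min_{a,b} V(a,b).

V(a,b) separates as P(a) + Q(b), so its minimum is min P + min Q.
P'(a) = 2a - 4 vanishes at a ∈ {2}; Q'(b) = 24(b + 1)(b + 3)(b + 4) vanishes at b ∈ {-4, -3, -1}.
Local minima of P (where P''>0): P(2)=-4. Local minima of Q: Q(-4)=-64, Q(-1)=-118.
So the global minimum of V is P(2) + Q(-1) = -4 − 118 = -122, attained at (2, -1).

-122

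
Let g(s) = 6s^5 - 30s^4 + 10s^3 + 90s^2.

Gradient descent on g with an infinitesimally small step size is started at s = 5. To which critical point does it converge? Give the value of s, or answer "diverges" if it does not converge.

g'(s) = 30s(s - 3)(s - 2)(s + 1), so g'(5) = 5400.
Gradient descent moves in the -g' direction, i.e. s is decreasing.
The nearest critical point in that direction is s = 3, where g'' = 360 > 0 (a local minimum). The iterate converges there.

3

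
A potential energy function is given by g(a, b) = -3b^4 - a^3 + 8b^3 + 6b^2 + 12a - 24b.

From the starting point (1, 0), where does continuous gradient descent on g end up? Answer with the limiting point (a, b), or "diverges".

(-2, 1)

g is separable, so gradient descent decouples: a follows -∂g/∂a, b follows -∂g/∂b.
∂g/∂a = -3(a - 2)(a + 2); at a=1 this is 9, so a decreases.
∂g/∂b = -12(b - 2)(b - 1)(b + 1); at b=0 this is -24, so b increases.
a converges to its nearest critical value -2 (a local min of the a-part); b converges to 1. The iterate converges to (-2, 1).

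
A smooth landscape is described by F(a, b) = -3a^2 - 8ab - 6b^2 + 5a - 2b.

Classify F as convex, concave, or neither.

F is quadratic, so its Hessian is the constant matrix H = [[-6, -8], [-8, -12]].
det(H) = 8, tr(H) = -18.
det(H) > 0 and tr(H) < 0, so H is negative definite everywhere: concave.

concave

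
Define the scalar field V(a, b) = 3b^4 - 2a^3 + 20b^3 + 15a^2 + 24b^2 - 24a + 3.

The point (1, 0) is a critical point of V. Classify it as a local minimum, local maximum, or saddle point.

The mixed partial ∂²V/∂a∂b is 0, so the Hessian at any point is diag(V_aa, V_bb) = diag(6(-2a + 5), 12(3b^2 + 10b + 4)).
At (1, 0): H = diag(18, 48).
Both eigenvalues are positive, so H is positive definite: a local minimum.

local minimum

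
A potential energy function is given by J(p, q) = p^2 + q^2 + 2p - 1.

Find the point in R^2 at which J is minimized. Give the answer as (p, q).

(-1, 0)

J(p,q) separates as A(p) + B(q) − 1, so its minimum is min A + min B − 1.
A'(p) = 2p + 2 vanishes at p ∈ {-1}; B'(q) = 2q vanishes at q ∈ {0}.
Local minima of A (where A''>0): A(-1)=-1. Local minima of B: B(0)=0.
So the global minimum of J is A(-1) + B(0) − 1 = -1 + 0 − 1 = -2, attained at (-1, 0).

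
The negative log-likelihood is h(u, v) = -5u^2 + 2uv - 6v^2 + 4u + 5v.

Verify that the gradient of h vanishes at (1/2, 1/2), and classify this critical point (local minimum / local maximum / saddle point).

∇h = (-10u + 2v + 4, 2u - 12v + 5); substituting (1/2, 1/2) gives ∇h = (0, 0), so (1/2, 1/2) is indeed a critical point.
The Hessian of h is constant: H = [[-10, 2], [2, -12]].
det(H) = (-10)·(-12) − 2² = 116.
det(H) > 0 and tr(H) = -22 < 0, so H is negative definite and the point is a local maximum.

local maximum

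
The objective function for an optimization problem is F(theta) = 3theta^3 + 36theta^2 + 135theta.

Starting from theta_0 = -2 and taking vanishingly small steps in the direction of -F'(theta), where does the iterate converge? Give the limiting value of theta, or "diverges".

-3

F'(theta) = 9(theta + 3)(theta + 5), so F'(-2) = 27.
Gradient descent moves in the -F' direction, i.e. theta is decreasing.
The nearest critical point in that direction is theta = -3, where F'' = 18 > 0 (a local minimum). The iterate converges there.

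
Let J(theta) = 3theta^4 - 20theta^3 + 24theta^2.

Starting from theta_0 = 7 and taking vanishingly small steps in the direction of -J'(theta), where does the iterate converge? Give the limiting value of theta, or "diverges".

4

J'(theta) = 12theta(theta - 4)(theta - 1), so J'(7) = 1512.
Gradient descent moves in the -J' direction, i.e. theta is decreasing.
The nearest critical point in that direction is theta = 4, where J'' = 144 > 0 (a local minimum). The iterate converges there.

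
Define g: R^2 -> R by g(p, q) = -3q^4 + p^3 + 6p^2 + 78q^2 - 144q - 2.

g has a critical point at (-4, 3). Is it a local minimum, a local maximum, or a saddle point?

The mixed partial ∂²g/∂p∂q is 0, so the Hessian at any point is diag(g_pp, g_qq) = diag(6(p + 2), 12(-3q^2 + 13)).
At (-4, 3): H = diag(-12, -168).
Both eigenvalues are negative, so H is negative definite: a local maximum.

local maximum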